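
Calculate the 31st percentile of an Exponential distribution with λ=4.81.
0.0771

We have X ~ Exponential(λ=4.81).

We want to find x such that P(X ≤ x) = 0.31.

This is the 31st percentile, which means 31% of values fall below this point.

Using the inverse CDF (quantile function):
x = F⁻¹(0.31) = 0.0771

Verification: P(X ≤ 0.0771) = 0.31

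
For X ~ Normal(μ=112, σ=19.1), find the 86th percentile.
132.6341

We have X ~ Normal(μ=112, σ=19.1).

We want to find x such that P(X ≤ x) = 0.86.

This is the 86th percentile, which means 86% of values fall below this point.

Using the inverse CDF (quantile function):
x = F⁻¹(0.86) = 132.6341

Verification: P(X ≤ 132.6341) = 0.86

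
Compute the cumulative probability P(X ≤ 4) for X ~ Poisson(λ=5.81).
0.311293

We have X ~ Poisson(λ=5.81).

The CDF gives us P(X ≤ k).

Using the CDF:
P(X ≤ 4) = 0.311293

This means there's approximately a 31.1% chance that X is at most 4.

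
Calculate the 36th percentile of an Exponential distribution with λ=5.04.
0.0885

We have X ~ Exponential(λ=5.04).

We want to find x such that P(X ≤ x) = 0.36.

This is the 36th percentile, which means 36% of values fall below this point.

Using the inverse CDF (quantile function):
x = F⁻¹(0.36) = 0.0885

Verification: P(X ≤ 0.0885) = 0.36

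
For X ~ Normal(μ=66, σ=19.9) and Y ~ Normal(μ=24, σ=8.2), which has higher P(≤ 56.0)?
Y has higher probability (P(Y ≤ 56.0) = 1.0000 > P(X ≤ 56.0) = 0.3077)

Compute P(≤ 56.0) for each distribution:

X ~ Normal(μ=66, σ=19.9):
P(X ≤ 56.0) = 0.3077

Y ~ Normal(μ=24, σ=8.2):
P(Y ≤ 56.0) = 1.0000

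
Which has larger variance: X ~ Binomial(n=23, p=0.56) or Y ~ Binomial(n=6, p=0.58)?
X has larger variance (5.6672 > 1.4616)

Compute the variance for each distribution:

X ~ Binomial(n=23, p=0.56):
Var(X) = 5.6672

Y ~ Binomial(n=6, p=0.58):
Var(Y) = 1.4616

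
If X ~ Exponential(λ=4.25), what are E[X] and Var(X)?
E[X] = 0.2353, Var(X) = 0.0554

We have X ~ Exponential(λ=4.25).

For an Exponential distribution with λ=4.25:

Expected value:
E[X] = 0.2353

Variance:
Var(X) = 0.0554

Standard deviation:
σ = √Var(X) = 0.2353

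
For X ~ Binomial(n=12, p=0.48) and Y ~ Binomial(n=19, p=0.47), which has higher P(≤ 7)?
X has higher probability (P(X ≤ 7) = 0.8425 > P(Y ≤ 7) = 0.2570)

Compute P(≤ 7) for each distribution:

X ~ Binomial(n=12, p=0.48):
P(X ≤ 7) = 0.8425

Y ~ Binomial(n=19, p=0.47):
P(Y ≤ 7) = 0.2570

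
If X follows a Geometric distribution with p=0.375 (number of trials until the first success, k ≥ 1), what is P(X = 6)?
0.035763

We have X ~ Geometric(p=0.375) (number of trials until the first success, k ≥ 1).

For a Geometric distribution, the PMF gives us the probability of each outcome.

Using the PMF formula:
P(X = 6) = 0.035763

Rounded to 4 decimal places: 0.0358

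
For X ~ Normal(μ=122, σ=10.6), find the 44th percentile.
120.3997

We have X ~ Normal(μ=122, σ=10.6).

We want to find x such that P(X ≤ x) = 0.44.

This is the 44th percentile, which means 44% of values fall below this point.

Using the inverse CDF (quantile function):
x = F⁻¹(0.44) = 120.3997

Verification: P(X ≤ 120.3997) = 0.44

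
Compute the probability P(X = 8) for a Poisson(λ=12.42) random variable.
0.056691

We have X ~ Poisson(λ=12.42).

For a Poisson distribution, the PMF gives us the probability of each outcome.

Using the PMF formula:
P(X = 8) = 0.056691

Rounded to 4 decimal places: 0.0567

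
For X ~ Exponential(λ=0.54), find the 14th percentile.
0.2793

We have X ~ Exponential(λ=0.54).

We want to find x such that P(X ≤ x) = 0.14.

This is the 14th percentile, which means 14% of values fall below this point.

Using the inverse CDF (quantile function):
x = F⁻¹(0.14) = 0.2793

Verification: P(X ≤ 0.2793) = 0.14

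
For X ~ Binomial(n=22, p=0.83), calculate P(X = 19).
0.219458

We have X ~ Binomial(n=22, p=0.83).

For a Binomial distribution, the PMF gives us the probability of each outcome.

Using the PMF formula:
P(X = 19) = 0.219458

Rounded to 4 decimal places: 0.2195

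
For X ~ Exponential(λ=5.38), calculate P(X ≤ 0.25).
0.739460

We have X ~ Exponential(λ=5.38).

The CDF gives us P(X ≤ k).

Using the CDF:
P(X ≤ 0.25) = 0.739460

This means there's approximately a 73.9% chance that X is at most 0.25.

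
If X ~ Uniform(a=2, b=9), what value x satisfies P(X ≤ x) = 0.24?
3.6800

We have X ~ Uniform(a=2, b=9).

We want to find x such that P(X ≤ x) = 0.24.

This is the 24th percentile, which means 24% of values fall below this point.

Using the inverse CDF (quantile function):
x = F⁻¹(0.24) = 3.6800

Verification: P(X ≤ 3.6800) = 0.24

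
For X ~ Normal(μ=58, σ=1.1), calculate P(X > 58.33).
0.382089

We have X ~ Normal(μ=58, σ=1.1).

P(X > 58.33) = 1 - P(X ≤ 58.33)
                = 1 - F(58.33)
                = 1 - 0.617911
                = 0.382089

So there's approximately a 38.2% chance that X exceeds 58.33.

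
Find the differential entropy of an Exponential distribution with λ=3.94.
-0.3712 nats

We have X ~ Exponential(λ=3.94).

The differential entropy measures the uncertainty or information content of the distribution.

For an Exponential distribution with λ=3.94:
h(X) = -0.3712 nats

(In bits, this would be -0.5355 bits.)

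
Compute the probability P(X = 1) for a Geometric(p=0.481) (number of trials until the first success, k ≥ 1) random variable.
0.481000

We have X ~ Geometric(p=0.481) (number of trials until the first success, k ≥ 1).

For a Geometric distribution, the PMF gives us the probability of each outcome.

Using the PMF formula:
P(X = 1) = 0.481000

Rounded to 4 decimal places: 0.4810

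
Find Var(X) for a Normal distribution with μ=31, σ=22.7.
515.2900

We have X ~ Normal(μ=31, σ=22.7).

For a Normal distribution with μ=31, σ=22.7:
Var(X) = 515.2900

The variance measures the spread of the distribution around the mean.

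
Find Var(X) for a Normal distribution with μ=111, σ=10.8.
116.6400

We have X ~ Normal(μ=111, σ=10.8).

For a Normal distribution with μ=111, σ=10.8:
Var(X) = 116.6400

The variance measures the spread of the distribution around the mean.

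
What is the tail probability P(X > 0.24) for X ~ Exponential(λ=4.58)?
0.333137

We have X ~ Exponential(λ=4.58).

P(X > 0.24) = 1 - P(X ≤ 0.24)
                = 1 - F(0.24)
                = 1 - 0.666863
                = 0.333137

So there's approximately a 33.3% chance that X exceeds 0.24.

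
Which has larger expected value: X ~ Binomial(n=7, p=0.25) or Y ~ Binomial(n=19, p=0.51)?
Y has larger mean (9.6900 > 1.7500)

Compute the expected value for each distribution:

X ~ Binomial(n=7, p=0.25):
E[X] = 1.7500

Y ~ Binomial(n=19, p=0.51):
E[Y] = 9.6900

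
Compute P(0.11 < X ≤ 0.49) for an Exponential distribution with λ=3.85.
0.503150

We have X ~ Exponential(λ=3.85).

To find P(0.11 < X ≤ 0.49), we use:
P(0.11 < X ≤ 0.49) = P(X ≤ 0.49) - P(X ≤ 0.11)
                 = F(0.49) - F(0.11)
                 = 0.848399 - 0.345249
                 = 0.503150

So there's approximately a 50.3% chance that X falls in this range.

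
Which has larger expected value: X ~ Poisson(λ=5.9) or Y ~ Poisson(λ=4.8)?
X has larger mean (5.9000 > 4.8000)

Compute the expected value for each distribution:

X ~ Poisson(λ=5.9):
E[X] = 5.9000

Y ~ Poisson(λ=4.8):
E[Y] = 4.8000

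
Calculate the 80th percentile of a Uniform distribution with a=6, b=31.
26.0000

We have X ~ Uniform(a=6, b=31).

We want to find x such that P(X ≤ x) = 0.8.

This is the 80th percentile, which means 80% of values fall below this point.

Using the inverse CDF (quantile function):
x = F⁻¹(0.8) = 26.0000

Verification: P(X ≤ 26.0000) = 0.8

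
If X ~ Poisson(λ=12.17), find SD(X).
3.4886

We have X ~ Poisson(λ=12.17).

For a Poisson distribution with λ=12.17:
σ = √Var(X) = 3.4886

The standard deviation is the square root of the variance.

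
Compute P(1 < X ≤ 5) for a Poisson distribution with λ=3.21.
0.723548

We have X ~ Poisson(λ=3.21).

To find P(1 < X ≤ 5), we use:
P(1 < X ≤ 5) = P(X ≤ 5) - P(X ≤ 1)
                 = F(5) - F(1)
                 = 0.893449 - 0.169901
                 = 0.723548

So there's approximately a 72.4% chance that X falls in this range.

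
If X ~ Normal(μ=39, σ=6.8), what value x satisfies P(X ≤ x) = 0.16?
32.2377

We have X ~ Normal(μ=39, σ=6.8).

We want to find x such that P(X ≤ x) = 0.16.

This is the 16th percentile, which means 16% of values fall below this point.

Using the inverse CDF (quantile function):
x = F⁻¹(0.16) = 32.2377

Verification: P(X ≤ 32.2377) = 0.16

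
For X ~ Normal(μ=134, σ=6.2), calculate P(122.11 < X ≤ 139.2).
0.771612

We have X ~ Normal(μ=134, σ=6.2).

To find P(122.11 < X ≤ 139.2), we use:
P(122.11 < X ≤ 139.2) = P(X ≤ 139.2) - P(X ≤ 122.11)
                 = F(139.2) - F(122.11)
                 = 0.799184 - 0.027572
                 = 0.771612

So there's approximately a 77.2% chance that X falls in this range.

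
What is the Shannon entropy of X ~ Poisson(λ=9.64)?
2.5427 nats

We have X ~ Poisson(λ=9.64).

The Shannon entropy measures the uncertainty or information content of the distribution.

For a Poisson distribution with λ=9.64:
H(X) = 2.5427 nats

(In bits, this would be 3.6684 bits.)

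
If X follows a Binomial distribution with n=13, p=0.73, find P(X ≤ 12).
0.983282

We have X ~ Binomial(n=13, p=0.73).

The CDF gives us P(X ≤ k).

Using the CDF:
P(X ≤ 12) = 0.983282

This means there's approximately a 98.3% chance that X is at most 12.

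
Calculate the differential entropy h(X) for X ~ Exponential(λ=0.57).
1.5621 nats

We have X ~ Exponential(λ=0.57).

The differential entropy measures the uncertainty or information content of the distribution.

For an Exponential distribution with λ=0.57:
h(X) = 1.5621 nats

(In bits, this would be 2.2537 bits.)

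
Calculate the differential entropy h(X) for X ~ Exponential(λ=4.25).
-0.4469 nats

We have X ~ Exponential(λ=4.25).

The differential entropy measures the uncertainty or information content of the distribution.

For an Exponential distribution with λ=4.25:
h(X) = -0.4469 nats

(In bits, this would be -0.6448 bits.)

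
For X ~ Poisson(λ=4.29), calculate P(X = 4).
0.193417

We have X ~ Poisson(λ=4.29).

For a Poisson distribution, the PMF gives us the probability of each outcome.

Using the PMF formula:
P(X = 4) = 0.193417

Rounded to 4 decimal places: 0.1934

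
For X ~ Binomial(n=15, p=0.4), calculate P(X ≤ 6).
0.609813

We have X ~ Binomial(n=15, p=0.4).

The CDF gives us P(X ≤ k).

Using the CDF:
P(X ≤ 6) = 0.609813

This means there's approximately a 61.0% chance that X is at most 6.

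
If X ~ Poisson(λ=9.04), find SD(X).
3.0067

We have X ~ Poisson(λ=9.04).

For a Poisson distribution with λ=9.04:
σ = √Var(X) = 3.0067

The standard deviation is the square root of the variance.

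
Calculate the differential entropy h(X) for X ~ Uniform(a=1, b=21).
2.9957 nats

We have X ~ Uniform(a=1, b=21).

The differential entropy measures the uncertainty or information content of the distribution.

For a Uniform distribution with a=1, b=21:
h(X) = 2.9957 nats

(In bits, this would be 4.3219 bits.)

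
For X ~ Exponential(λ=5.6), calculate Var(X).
0.0319

We have X ~ Exponential(λ=5.6).

For an Exponential distribution with λ=5.6:
Var(X) = 0.0319

The variance measures the spread of the distribution around the mean.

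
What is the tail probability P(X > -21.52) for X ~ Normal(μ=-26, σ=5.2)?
0.194471

We have X ~ Normal(μ=-26, σ=5.2).

P(X > -21.52) = 1 - P(X ≤ -21.52)
                = 1 - F(-21.52)
                = 1 - 0.805529
                = 0.194471

So there's approximately a 19.4% chance that X exceeds -21.52.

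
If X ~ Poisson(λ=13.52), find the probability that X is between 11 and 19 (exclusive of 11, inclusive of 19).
0.638858

We have X ~ Poisson(λ=13.52).

To find P(11 < X ≤ 19), we use:
P(11 < X ≤ 19) = P(X ≤ 19) - P(X ≤ 11)
                 = F(19) - F(11)
                 = 0.941450 - 0.302592
                 = 0.638858

So there's approximately a 63.9% chance that X falls in this range.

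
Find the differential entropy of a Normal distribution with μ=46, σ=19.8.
4.4046 nats

We have X ~ Normal(μ=46, σ=19.8).

The differential entropy measures the uncertainty or information content of the distribution.

For a Normal distribution with μ=46, σ=19.8:
h(X) = 4.4046 nats

(In bits, this would be 6.3545 bits.)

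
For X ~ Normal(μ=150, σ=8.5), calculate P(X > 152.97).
0.363390

We have X ~ Normal(μ=150, σ=8.5).

P(X > 152.97) = 1 - P(X ≤ 152.97)
                = 1 - F(152.97)
                = 1 - 0.636610
                = 0.363390

So there's approximately a 36.3% chance that X exceeds 152.97.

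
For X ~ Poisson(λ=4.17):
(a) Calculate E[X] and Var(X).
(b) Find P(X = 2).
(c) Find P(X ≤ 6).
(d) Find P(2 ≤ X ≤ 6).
(a) E[X] = 4.1700, Var(X) = 4.1700
(b) P(X = 2) = 0.134349
(c) P(X ≤ 6) = 0.870872
(d) P(2 ≤ X ≤ 6) = 0.790983

We have X ~ Poisson(λ=4.17).

(a) Moments:
E[X] = 4.1700
Var(X) = 4.1700
σ = √Var(X) = 2.0421

(b) Point probability using PMF:
P(X = 2) = 0.134349

(c) Cumulative probability using CDF:
P(X ≤ 6) = F(6) = 0.870872

(d) Range probability:
P(2 ≤ X ≤ 6) = P(X ≤ 6) - P(X ≤ 1)
                   = F(6) - F(1)
                   = 0.870872 - 0.079888
                   = 0.790983

This means approximately 79.1% of outcomes fall in the interval [2, 6].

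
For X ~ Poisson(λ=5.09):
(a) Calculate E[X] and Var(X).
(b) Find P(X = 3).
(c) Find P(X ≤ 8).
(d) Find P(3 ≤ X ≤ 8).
(a) E[X] = 5.0900, Var(X) = 5.0900
(b) P(X = 3) = 0.135345
(c) P(X ≤ 8) = 0.925872
(d) P(3 ≤ X ≤ 8) = 0.808599

We have X ~ Poisson(λ=5.09).

(a) Moments:
E[X] = 5.0900
Var(X) = 5.0900
σ = √Var(X) = 2.2561

(b) Point probability using PMF:
P(X = 3) = 0.135345

(c) Cumulative probability using CDF:
P(X ≤ 8) = F(8) = 0.925872

(d) Range probability:
P(3 ≤ X ≤ 8) = P(X ≤ 8) - P(X ≤ 2)
                   = F(8) - F(2)
                   = 0.925872 - 0.117274
                   = 0.808599

This means approximately 80.9% of outcomes fall in the interval [3, 8].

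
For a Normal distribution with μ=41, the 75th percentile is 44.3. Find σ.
σ = 4.8926

For X ~ Normal(μ, σ), the p-th percentile satisfies x = μ + z_p × σ,
where z_p = Φ⁻¹(p) is the standard normal quantile.

Step 1: z_{0.75} = Φ⁻¹(0.75) = 0.6745

Step 2: Solve for σ:
44.3 = 41 + 0.6745 × σ
σ = (44.3 - 41) / 0.6745
σ = 3.30 / 0.6745
σ = 4.8926

Verification: μ + z × σ = 41 + 0.6745 × 4.8926 = 44.30 ✓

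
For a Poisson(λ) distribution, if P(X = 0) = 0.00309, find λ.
λ = 5.7796

For a Poisson(λ) distribution, the PMF at 0 is:
P(X = 0) = λ^0 e^(-λ) / 0! = e^(-λ)

Given P(X = 0) = 0.00309:
e^(-λ) = 0.00309
-λ = ln(0.00309)
λ = -ln(0.00309) = 5.7796

Verification: e^(-5.7796) = 0.00309 ✓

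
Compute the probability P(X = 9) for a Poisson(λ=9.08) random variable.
0.131709

We have X ~ Poisson(λ=9.08).

For a Poisson distribution, the PMF gives us the probability of each outcome.

Using the PMF formula:
P(X = 9) = 0.131709

Rounded to 4 decimal places: 0.1317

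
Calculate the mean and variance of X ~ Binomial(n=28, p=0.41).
E[X] = 11.4800, Var(X) = 6.7732

We have X ~ Binomial(n=28, p=0.41).

For a Binomial distribution with n=28, p=0.41:

Expected value:
E[X] = 11.4800

Variance:
Var(X) = 6.7732

Standard deviation:
σ = √Var(X) = 2.6025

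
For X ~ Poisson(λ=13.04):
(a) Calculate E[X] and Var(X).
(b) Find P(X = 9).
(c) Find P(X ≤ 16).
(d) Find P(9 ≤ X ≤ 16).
(a) E[X] = 13.0400, Var(X) = 13.0400
(b) P(X = 9) = 0.065243
(c) P(X ≤ 16) = 0.832604
(d) P(9 ≤ X ≤ 16) = 0.734662

We have X ~ Poisson(λ=13.04).

(a) Moments:
E[X] = 13.0400
Var(X) = 13.0400
σ = √Var(X) = 3.6111

(b) Point probability using PMF:
P(X = 9) = 0.065243

(c) Cumulative probability using CDF:
P(X ≤ 16) = F(16) = 0.832604

(d) Range probability:
P(9 ≤ X ≤ 16) = P(X ≤ 16) - P(X ≤ 8)
                   = F(16) - F(8)
                   = 0.832604 - 0.097943
                   = 0.734662

This means approximately 73.5% of outcomes fall in the interval [9, 16].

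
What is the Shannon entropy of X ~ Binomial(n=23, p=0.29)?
2.1928 nats

We have X ~ Binomial(n=23, p=0.29).

The Shannon entropy measures the uncertainty or information content of the distribution.

For a Binomial distribution with n=23, p=0.29:
H(X) = 2.1928 nats

(In bits, this would be 3.1635 bits.)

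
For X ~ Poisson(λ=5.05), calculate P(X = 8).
0.067239

We have X ~ Poisson(λ=5.05).

For a Poisson distribution, the PMF gives us the probability of each outcome.

Using the PMF formula:
P(X = 8) = 0.067239

Rounded to 4 decimal places: 0.0672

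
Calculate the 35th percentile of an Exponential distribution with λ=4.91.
0.0877

We have X ~ Exponential(λ=4.91).

We want to find x such that P(X ≤ x) = 0.35.

This is the 35th percentile, which means 35% of values fall below this point.

Using the inverse CDF (quantile function):
x = F⁻¹(0.35) = 0.0877

Verification: P(X ≤ 0.0877) = 0.35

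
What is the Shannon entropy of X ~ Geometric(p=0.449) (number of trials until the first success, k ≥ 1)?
1.5322 nats

We have X ~ Geometric(p=0.449) (number of trials until the first success, k ≥ 1).

The Shannon entropy measures the uncertainty or information content of the distribution.

For a Geometric distribution with p=0.449 (number of trials until the first success, k ≥ 1):
H(X) = 1.5322 nats

(In bits, this would be 2.2104 bits.)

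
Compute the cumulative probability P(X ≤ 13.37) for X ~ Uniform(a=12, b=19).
0.195714

We have X ~ Uniform(a=12, b=19).

The CDF gives us P(X ≤ k).

Using the CDF:
P(X ≤ 13.37) = 0.195714

This means there's approximately a 19.6% chance that X is at most 13.37.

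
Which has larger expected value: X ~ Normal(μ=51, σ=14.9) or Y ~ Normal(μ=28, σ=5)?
X has larger mean (51.0000 > 28.0000)

Compute the expected value for each distribution:

X ~ Normal(μ=51, σ=14.9):
E[X] = 51.0000

Y ~ Normal(μ=28, σ=5):
E[Y] = 28.0000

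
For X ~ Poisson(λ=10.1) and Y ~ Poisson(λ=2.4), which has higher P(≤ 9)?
Y has higher probability (P(Y ≤ 9) = 0.9998 > P(X ≤ 9) = 0.4455)

Compute P(≤ 9) for each distribution:

X ~ Poisson(λ=10.1):
P(X ≤ 9) = 0.4455

Y ~ Poisson(λ=2.4):
P(Y ≤ 9) = 0.9998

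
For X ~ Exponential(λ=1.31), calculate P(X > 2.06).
0.067300

We have X ~ Exponential(λ=1.31).

P(X > 2.06) = 1 - P(X ≤ 2.06)
                = 1 - F(2.06)
                = 1 - 0.932700
                = 0.067300

So there's approximately a 6.7% chance that X exceeds 2.06.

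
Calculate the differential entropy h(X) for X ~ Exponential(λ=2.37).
0.1371 nats

We have X ~ Exponential(λ=2.37).

The differential entropy measures the uncertainty or information content of the distribution.

For an Exponential distribution with λ=2.37:
h(X) = 0.1371 nats

(In bits, this would be 0.1978 bits.)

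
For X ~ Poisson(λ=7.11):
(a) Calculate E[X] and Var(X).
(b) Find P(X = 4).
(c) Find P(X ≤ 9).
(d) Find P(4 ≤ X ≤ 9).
(a) E[X] = 7.1100, Var(X) = 7.1100
(b) P(X = 4) = 0.086983
(c) P(X ≤ 9) = 0.819168
(d) P(4 ≤ X ≤ 9) = 0.742960

We have X ~ Poisson(λ=7.11).

(a) Moments:
E[X] = 7.1100
Var(X) = 7.1100
σ = √Var(X) = 2.6665

(b) Point probability using PMF:
P(X = 4) = 0.086983

(c) Cumulative probability using CDF:
P(X ≤ 9) = F(9) = 0.819168

(d) Range probability:
P(4 ≤ X ≤ 9) = P(X ≤ 9) - P(X ≤ 3)
                   = F(9) - F(3)
                   = 0.819168 - 0.076208
                   = 0.742960

This means approximately 74.3% of outcomes fall in the interval [4, 9].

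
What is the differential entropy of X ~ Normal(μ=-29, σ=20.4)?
4.4345 nats

We have X ~ Normal(μ=-29, σ=20.4).

The differential entropy measures the uncertainty or information content of the distribution.

For a Normal distribution with μ=-29, σ=20.4:
h(X) = 4.4345 nats

(In bits, this would be 6.3976 bits.)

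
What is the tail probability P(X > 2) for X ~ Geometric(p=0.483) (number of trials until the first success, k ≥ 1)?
0.267289

We have X ~ Geometric(p=0.483) (number of trials until the first success, k ≥ 1).

P(X > 2) = 1 - P(X ≤ 2)
                = 1 - F(2)
                = 1 - 0.732711
                = 0.267289

So there's approximately a 26.7% chance that X exceeds 2.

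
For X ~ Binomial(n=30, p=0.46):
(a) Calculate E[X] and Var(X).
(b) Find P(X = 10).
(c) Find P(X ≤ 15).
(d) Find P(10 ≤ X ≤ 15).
(a) E[X] = 13.8000, Var(X) = 7.4520
(b) P(X = 10) = 0.056653
(c) P(X ≤ 15) = 0.733907
(d) P(10 ≤ X ≤ 15) = 0.677931

We have X ~ Binomial(n=30, p=0.46).

(a) Moments:
E[X] = 13.8000
Var(X) = 7.4520
σ = √Var(X) = 2.7298

(b) Point probability using PMF:
P(X = 10) = 0.056653

(c) Cumulative probability using CDF:
P(X ≤ 15) = F(15) = 0.733907

(d) Range probability:
P(10 ≤ X ≤ 15) = P(X ≤ 15) - P(X ≤ 9)
                   = F(15) - F(9)
                   = 0.733907 - 0.055976
                   = 0.677931

This means approximately 67.8% of outcomes fall in the interval [10, 15].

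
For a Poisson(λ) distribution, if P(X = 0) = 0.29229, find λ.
λ = 1.2300

For a Poisson(λ) distribution, the PMF at 0 is:
P(X = 0) = λ^0 e^(-λ) / 0! = e^(-λ)

Given P(X = 0) = 0.29229:
e^(-λ) = 0.29229
-λ = ln(0.29229)
λ = -ln(0.29229) = 1.2300

Verification: e^(-1.2300) = 0.29229 ✓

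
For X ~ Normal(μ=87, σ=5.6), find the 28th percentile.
83.7361

We have X ~ Normal(μ=87, σ=5.6).

We want to find x such that P(X ≤ x) = 0.28.

This is the 28th percentile, which means 28% of values fall below this point.

Using the inverse CDF (quantile function):
x = F⁻¹(0.28) = 83.7361

Verification: P(X ≤ 83.7361) = 0.28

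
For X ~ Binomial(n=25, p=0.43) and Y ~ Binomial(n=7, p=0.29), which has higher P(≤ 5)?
Y has higher probability (P(Y ≤ 5) = 0.9969 > P(X ≤ 5) = 0.0144)

Compute P(≤ 5) for each distribution:

X ~ Binomial(n=25, p=0.43):
P(X ≤ 5) = 0.0144

Y ~ Binomial(n=7, p=0.29):
P(Y ≤ 5) = 0.9969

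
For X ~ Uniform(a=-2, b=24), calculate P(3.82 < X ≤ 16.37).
0.482692

We have X ~ Uniform(a=-2, b=24).

To find P(3.82 < X ≤ 16.37), we use:
P(3.82 < X ≤ 16.37) = P(X ≤ 16.37) - P(X ≤ 3.82)
                 = F(16.37) - F(3.82)
                 = 0.706538 - 0.223846
                 = 0.482692

So there's approximately a 48.3% chance that X falls in this range.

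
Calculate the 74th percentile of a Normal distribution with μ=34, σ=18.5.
45.9019

We have X ~ Normal(μ=34, σ=18.5).

We want to find x such that P(X ≤ x) = 0.74.

This is the 74th percentile, which means 74% of values fall below this point.

Using the inverse CDF (quantile function):
x = F⁻¹(0.74) = 45.9019

Verification: P(X ≤ 45.9019) = 0.74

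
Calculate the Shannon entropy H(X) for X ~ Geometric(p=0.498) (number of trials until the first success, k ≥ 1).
1.3918 nats

We have X ~ Geometric(p=0.498) (number of trials until the first success, k ≥ 1).

The Shannon entropy measures the uncertainty or information content of the distribution.

For a Geometric distribution with p=0.498 (number of trials until the first success, k ≥ 1):
H(X) = 1.3918 nats

(In bits, this would be 2.0080 bits.)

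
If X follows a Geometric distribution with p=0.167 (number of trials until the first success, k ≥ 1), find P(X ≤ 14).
0.922548

We have X ~ Geometric(p=0.167) (number of trials until the first success, k ≥ 1).

The CDF gives us P(X ≤ k).

Using the CDF:
P(X ≤ 14) = 0.922548

This means there's approximately a 92.3% chance that X is at most 14.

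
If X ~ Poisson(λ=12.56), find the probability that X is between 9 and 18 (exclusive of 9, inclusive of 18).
0.749305

We have X ~ Poisson(λ=12.56).

To find P(9 < X ≤ 18), we use:
P(9 < X ≤ 18) = P(X ≤ 18) - P(X ≤ 9)
                 = F(18) - F(9)
                 = 0.946184 - 0.196879
                 = 0.749305

So there's approximately a 74.9% chance that X falls in this range.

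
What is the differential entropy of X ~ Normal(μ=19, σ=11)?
3.8168 nats

We have X ~ Normal(μ=19, σ=11).

The differential entropy measures the uncertainty or information content of the distribution.

For a Normal distribution with μ=19, σ=11:
h(X) = 3.8168 nats

(In bits, this would be 5.5065 bits.)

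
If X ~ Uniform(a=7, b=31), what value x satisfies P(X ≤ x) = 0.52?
19.4800

We have X ~ Uniform(a=7, b=31).

We want to find x such that P(X ≤ x) = 0.52.

This is the 52nd percentile, which means 52% of values fall below this point.

Using the inverse CDF (quantile function):
x = F⁻¹(0.52) = 19.4800

Verification: P(X ≤ 19.4800) = 0.52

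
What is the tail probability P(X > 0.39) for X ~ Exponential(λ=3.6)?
0.245613

We have X ~ Exponential(λ=3.6).

P(X > 0.39) = 1 - P(X ≤ 0.39)
                = 1 - F(0.39)
                = 1 - 0.754387
                = 0.245613

So there's approximately a 24.6% chance that X exceeds 0.39.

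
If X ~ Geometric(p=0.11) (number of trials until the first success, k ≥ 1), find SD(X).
8.5763

We have X ~ Geometric(p=0.11) (number of trials until the first success, k ≥ 1).

For a Geometric distribution with p=0.11 (number of trials until the first success, k ≥ 1):
σ = √Var(X) = 8.5763

The standard deviation is the square root of the variance.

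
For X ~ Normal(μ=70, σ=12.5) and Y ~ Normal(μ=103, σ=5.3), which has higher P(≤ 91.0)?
X has higher probability (P(X ≤ 91.0) = 0.9535 > P(Y ≤ 91.0) = 0.0118)

Compute P(≤ 91.0) for each distribution:

X ~ Normal(μ=70, σ=12.5):
P(X ≤ 91.0) = 0.9535

Y ~ Normal(μ=103, σ=5.3):
P(Y ≤ 91.0) = 0.0118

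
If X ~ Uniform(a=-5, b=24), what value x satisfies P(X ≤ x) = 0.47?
8.6300

We have X ~ Uniform(a=-5, b=24).

We want to find x such that P(X ≤ x) = 0.47.

This is the 47th percentile, which means 47% of values fall below this point.

Using the inverse CDF (quantile function):
x = F⁻¹(0.47) = 8.6300

Verification: P(X ≤ 8.6300) = 0.47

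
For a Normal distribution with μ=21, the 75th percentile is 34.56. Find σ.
σ = 20.1041

For X ~ Normal(μ, σ), the p-th percentile satisfies x = μ + z_p × σ,
where z_p = Φ⁻¹(p) is the standard normal quantile.

Step 1: z_{0.75} = Φ⁻¹(0.75) = 0.6745

Step 2: Solve for σ:
34.56 = 21 + 0.6745 × σ
σ = (34.56 - 21) / 0.6745
σ = 13.56 / 0.6745
σ = 20.1041

Verification: μ + z × σ = 21 + 0.6745 × 20.1041 = 34.56 ✓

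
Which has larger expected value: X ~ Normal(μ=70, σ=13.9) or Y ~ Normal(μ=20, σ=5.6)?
X has larger mean (70.0000 > 20.0000)

Compute the expected value for each distribution:

X ~ Normal(μ=70, σ=13.9):
E[X] = 70.0000

Y ~ Normal(μ=20, σ=5.6):
E[Y] = 20.0000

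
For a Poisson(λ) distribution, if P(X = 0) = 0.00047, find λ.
λ = 7.6628

For a Poisson(λ) distribution, the PMF at 0 is:
P(X = 0) = λ^0 e^(-λ) / 0! = e^(-λ)

Given P(X = 0) = 0.00047:
e^(-λ) = 0.00047
-λ = ln(0.00047)
λ = -ln(0.00047) = 7.6628

Verification: e^(-7.6628) = 0.00047 ✓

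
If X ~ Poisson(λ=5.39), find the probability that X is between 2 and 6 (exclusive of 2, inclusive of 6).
0.607807

We have X ~ Poisson(λ=5.39).

To find P(2 < X ≤ 6), we use:
P(2 < X ≤ 6) = P(X ≤ 6) - P(X ≤ 2)
                 = F(6) - F(2)
                 = 0.703226 - 0.095418
                 = 0.607807

So there's approximately a 60.8% chance that X falls in this range.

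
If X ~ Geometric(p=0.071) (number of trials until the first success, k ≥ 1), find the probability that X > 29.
0.118156

We have X ~ Geometric(p=0.071) (number of trials until the first success, k ≥ 1).

P(X > 29) = 1 - P(X ≤ 29)
                = 1 - F(29)
                = 1 - 0.881844
                = 0.118156

So there's approximately a 11.8% chance that X exceeds 29.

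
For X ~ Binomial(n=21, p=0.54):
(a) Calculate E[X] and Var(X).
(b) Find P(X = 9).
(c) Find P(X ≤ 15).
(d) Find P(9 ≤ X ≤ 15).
(a) E[X] = 11.3400, Var(X) = 5.2164
(b) P(X = 9) = 0.103011
(c) P(X ≤ 15) = 0.968141
(d) P(9 ≤ X ≤ 15) = 0.861164

We have X ~ Binomial(n=21, p=0.54).

(a) Moments:
E[X] = 11.3400
Var(X) = 5.2164
σ = √Var(X) = 2.2839

(b) Point probability using PMF:
P(X = 9) = 0.103011

(c) Cumulative probability using CDF:
P(X ≤ 15) = F(15) = 0.968141

(d) Range probability:
P(9 ≤ X ≤ 15) = P(X ≤ 15) - P(X ≤ 8)
                   = F(15) - F(8)
                   = 0.968141 - 0.106977
                   = 0.861164

This means approximately 86.1% of outcomes fall in the interval [9, 15].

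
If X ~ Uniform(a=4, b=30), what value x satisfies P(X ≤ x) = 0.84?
25.8400

We have X ~ Uniform(a=4, b=30).

We want to find x such that P(X ≤ x) = 0.84.

This is the 84th percentile, which means 84% of values fall below this point.

Using the inverse CDF (quantile function):
x = F⁻¹(0.84) = 25.8400

Verification: P(X ≤ 25.8400) = 0.84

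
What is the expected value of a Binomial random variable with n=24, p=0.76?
18.2400

We have X ~ Binomial(n=24, p=0.76).

For a Binomial distribution with n=24, p=0.76:
E[X] = 18.2400

This is the expected (average) value of X.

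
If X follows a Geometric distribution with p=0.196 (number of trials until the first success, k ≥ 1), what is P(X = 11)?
0.022122

We have X ~ Geometric(p=0.196) (number of trials until the first success, k ≥ 1).

For a Geometric distribution, the PMF gives us the probability of each outcome.

Using the PMF formula:
P(X = 11) = 0.022122

Rounded to 4 decimal places: 0.0221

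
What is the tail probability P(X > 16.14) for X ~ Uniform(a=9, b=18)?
0.206667

We have X ~ Uniform(a=9, b=18).

P(X > 16.14) = 1 - P(X ≤ 16.14)
                = 1 - F(16.14)
                = 1 - 0.793333
                = 0.206667

So there's approximately a 20.7% chance that X exceeds 16.14.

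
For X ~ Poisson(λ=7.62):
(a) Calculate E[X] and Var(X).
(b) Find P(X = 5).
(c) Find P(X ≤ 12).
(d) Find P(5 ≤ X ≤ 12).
(a) E[X] = 7.6200, Var(X) = 7.6200
(b) P(X = 5) = 0.105019
(c) P(X ≤ 12) = 0.952786
(d) P(5 ≤ X ≤ 12) = 0.829232

We have X ~ Poisson(λ=7.62).

(a) Moments:
E[X] = 7.6200
Var(X) = 7.6200
σ = √Var(X) = 2.7604

(b) Point probability using PMF:
P(X = 5) = 0.105019

(c) Cumulative probability using CDF:
P(X ≤ 12) = F(12) = 0.952786

(d) Range probability:
P(5 ≤ X ≤ 12) = P(X ≤ 12) - P(X ≤ 4)
                   = F(12) - F(4)
                   = 0.952786 - 0.123554
                   = 0.829232

This means approximately 82.9% of outcomes fall in the interval [5, 12].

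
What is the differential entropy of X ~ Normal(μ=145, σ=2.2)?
2.2074 nats

We have X ~ Normal(μ=145, σ=2.2).

The differential entropy measures the uncertainty or information content of the distribution.

For a Normal distribution with μ=145, σ=2.2:
h(X) = 2.2074 nats

(In bits, this would be 3.1846 bits.)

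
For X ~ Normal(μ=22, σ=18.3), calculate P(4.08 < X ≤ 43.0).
0.710689

We have X ~ Normal(μ=22, σ=18.3).

To find P(4.08 < X ≤ 43.0), we use:
P(4.08 < X ≤ 43.0) = P(X ≤ 43.0) - P(X ≤ 4.08)
                 = F(43.0) - F(4.08)
                 = 0.874421 - 0.163732
                 = 0.710689

So there's approximately a 71.1% chance that X falls in this range.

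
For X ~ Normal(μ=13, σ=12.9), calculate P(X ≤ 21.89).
0.754635

We have X ~ Normal(μ=13, σ=12.9).

The CDF gives us P(X ≤ k).

Using the CDF:
P(X ≤ 21.89) = 0.754635

This means there's approximately a 75.5% chance that X is at most 21.89.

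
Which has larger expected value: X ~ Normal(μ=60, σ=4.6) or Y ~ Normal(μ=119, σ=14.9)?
Y has larger mean (119.0000 > 60.0000)

Compute the expected value for each distribution:

X ~ Normal(μ=60, σ=4.6):
E[X] = 60.0000

Y ~ Normal(μ=119, σ=14.9):
E[Y] = 119.0000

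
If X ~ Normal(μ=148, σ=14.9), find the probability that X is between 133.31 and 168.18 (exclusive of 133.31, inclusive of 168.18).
0.750100

We have X ~ Normal(μ=148, σ=14.9).

To find P(133.31 < X ≤ 168.18), we use:
P(133.31 < X ≤ 168.18) = P(X ≤ 168.18) - P(X ≤ 133.31)
                 = F(168.18) - F(133.31)
                 = 0.912190 - 0.162090
                 = 0.750100

So there's approximately a 75.0% chance that X falls in this range.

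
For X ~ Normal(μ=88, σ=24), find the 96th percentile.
130.0165

We have X ~ Normal(μ=88, σ=24).

We want to find x such that P(X ≤ x) = 0.96.

This is the 96th percentile, which means 96% of values fall below this point.

Using the inverse CDF (quantile function):
x = F⁻¹(0.96) = 130.0165

Verification: P(X ≤ 130.0165) = 0.96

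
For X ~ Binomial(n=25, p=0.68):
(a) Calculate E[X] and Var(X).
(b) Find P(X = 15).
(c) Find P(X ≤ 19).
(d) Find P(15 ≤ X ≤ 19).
(a) E[X] = 17.0000, Var(X) = 5.4400
(b) P(X = 15) = 0.113114
(c) P(X ≤ 19) = 0.859309
(d) P(15 ≤ X ≤ 19) = 0.716936

We have X ~ Binomial(n=25, p=0.68).

(a) Moments:
E[X] = 17.0000
Var(X) = 5.4400
σ = √Var(X) = 2.3324

(b) Point probability using PMF:
P(X = 15) = 0.113114

(c) Cumulative probability using CDF:
P(X ≤ 19) = F(19) = 0.859309

(d) Range probability:
P(15 ≤ X ≤ 19) = P(X ≤ 19) - P(X ≤ 14)
                   = F(19) - F(14)
                   = 0.859309 - 0.142374
                   = 0.716936

This means approximately 71.7% of outcomes fall in the interval [15, 19].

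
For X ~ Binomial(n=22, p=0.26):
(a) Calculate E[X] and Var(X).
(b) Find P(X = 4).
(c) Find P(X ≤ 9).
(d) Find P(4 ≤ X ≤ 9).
(a) E[X] = 5.7200, Var(X) = 4.2328
(b) P(X = 4) = 0.148006
(c) P(X ≤ 9) = 0.961866
(d) P(4 ≤ X ≤ 9) = 0.823731

We have X ~ Binomial(n=22, p=0.26).

(a) Moments:
E[X] = 5.7200
Var(X) = 4.2328
σ = √Var(X) = 2.0574

(b) Point probability using PMF:
P(X = 4) = 0.148006

(c) Cumulative probability using CDF:
P(X ≤ 9) = F(9) = 0.961866

(d) Range probability:
P(4 ≤ X ≤ 9) = P(X ≤ 9) - P(X ≤ 3)
                   = F(9) - F(3)
                   = 0.961866 - 0.138135
                   = 0.823731

This means approximately 82.4% of outcomes fall in the interval [4, 9].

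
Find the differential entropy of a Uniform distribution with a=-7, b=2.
2.1972 nats

We have X ~ Uniform(a=-7, b=2).

The differential entropy measures the uncertainty or information content of the distribution.

For a Uniform distribution with a=-7, b=2:
h(X) = 2.1972 nats

(In bits, this would be 3.1699 bits.)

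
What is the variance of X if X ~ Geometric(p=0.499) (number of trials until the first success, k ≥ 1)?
2.0120

We have X ~ Geometric(p=0.499) (number of trials until the first success, k ≥ 1).

For a Geometric distribution with p=0.499 (number of trials until the first success, k ≥ 1):
Var(X) = 2.0120

The variance measures the spread of the distribution around the mean.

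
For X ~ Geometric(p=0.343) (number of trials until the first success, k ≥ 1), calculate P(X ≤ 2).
0.568351

We have X ~ Geometric(p=0.343) (number of trials until the first success, k ≥ 1).

The CDF gives us P(X ≤ k).

Using the CDF:
P(X ≤ 2) = 0.568351

This means there's approximately a 56.8% chance that X is at most 2.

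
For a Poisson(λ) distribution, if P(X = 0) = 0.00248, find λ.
λ = 5.9995

For a Poisson(λ) distribution, the PMF at 0 is:
P(X = 0) = λ^0 e^(-λ) / 0! = e^(-λ)

Given P(X = 0) = 0.00248:
e^(-λ) = 0.00248
-λ = ln(0.00248)
λ = -ln(0.00248) = 5.9995

Verification: e^(-5.9995) = 0.00248 ✓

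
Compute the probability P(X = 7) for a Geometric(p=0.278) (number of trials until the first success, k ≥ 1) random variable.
0.039379

We have X ~ Geometric(p=0.278) (number of trials until the first success, k ≥ 1).

For a Geometric distribution, the PMF gives us the probability of each outcome.

Using the PMF formula:
P(X = 7) = 0.039379

Rounded to 4 decimal places: 0.0394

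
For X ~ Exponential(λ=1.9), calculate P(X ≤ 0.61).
0.686200

We have X ~ Exponential(λ=1.9).

The CDF gives us P(X ≤ k).

Using the CDF:
P(X ≤ 0.61) = 0.686200

This means there's approximately a 68.6% chance that X is at most 0.61.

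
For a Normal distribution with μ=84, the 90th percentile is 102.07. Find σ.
σ = 14.1001

For X ~ Normal(μ, σ), the p-th percentile satisfies x = μ + z_p × σ,
where z_p = Φ⁻¹(p) is the standard normal quantile.

Step 1: z_{0.9} = Φ⁻¹(0.9) = 1.2816

Step 2: Solve for σ:
102.07 = 84 + 1.2816 × σ
σ = (102.07 - 84) / 1.2816
σ = 18.07 / 1.2816
σ = 14.1001

Verification: μ + z × σ = 84 + 1.2816 × 14.1001 = 102.07 ✓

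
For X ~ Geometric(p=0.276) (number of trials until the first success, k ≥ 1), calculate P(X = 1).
0.276000

We have X ~ Geometric(p=0.276) (number of trials until the first success, k ≥ 1).

For a Geometric distribution, the PMF gives us the probability of each outcome.

Using the PMF formula:
P(X = 1) = 0.276000

Rounded to 4 decimal places: 0.2760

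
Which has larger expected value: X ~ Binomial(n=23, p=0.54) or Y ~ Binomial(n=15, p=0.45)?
X has larger mean (12.4200 > 6.7500)

Compute the expected value for each distribution:

X ~ Binomial(n=23, p=0.54):
E[X] = 12.4200

Y ~ Binomial(n=15, p=0.45):
E[Y] = 6.7500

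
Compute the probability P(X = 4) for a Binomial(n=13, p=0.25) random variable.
0.209709

We have X ~ Binomial(n=13, p=0.25).

For a Binomial distribution, the PMF gives us the probability of each outcome.

Using the PMF formula:
P(X = 4) = 0.209709

Rounded to 4 decimal places: 0.2097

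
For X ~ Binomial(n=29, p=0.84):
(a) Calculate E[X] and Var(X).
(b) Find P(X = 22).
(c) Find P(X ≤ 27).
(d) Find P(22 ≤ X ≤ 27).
(a) E[X] = 24.3600, Var(X) = 3.8976
(b) P(X = 22) = 0.090433
(c) P(X ≤ 27) = 0.958447
(d) P(22 ≤ X ≤ 27) = 0.878374

We have X ~ Binomial(n=29, p=0.84).

(a) Moments:
E[X] = 24.3600
Var(X) = 3.8976
σ = √Var(X) = 1.9742

(b) Point probability using PMF:
P(X = 22) = 0.090433

(c) Cumulative probability using CDF:
P(X ≤ 27) = F(27) = 0.958447

(d) Range probability:
P(22 ≤ X ≤ 27) = P(X ≤ 27) - P(X ≤ 21)
                   = F(27) - F(21)
                   = 0.958447 - 0.080073
                   = 0.878374

This means approximately 87.8% of outcomes fall in the interval [22, 27].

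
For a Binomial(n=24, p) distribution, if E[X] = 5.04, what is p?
p = 0.21

For a Binomial(n, p) distribution:
E[X] = n × p

Given n = 24 and E[X] = 5.04:
5.04 = 24 × p
p = 5.04 / 24 = 0.21

Verification: Binomial(24, 0.21) has E[X] = 5.04 ✓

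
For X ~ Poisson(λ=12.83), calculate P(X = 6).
0.016597

We have X ~ Poisson(λ=12.83).

For a Poisson distribution, the PMF gives us the probability of each outcome.

Using the PMF formula:
P(X = 6) = 0.016597

Rounded to 4 decimal places: 0.0166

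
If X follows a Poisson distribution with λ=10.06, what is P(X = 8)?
0.111240

We have X ~ Poisson(λ=10.06).

For a Poisson distribution, the PMF gives us the probability of each outcome.

Using the PMF formula:
P(X = 8) = 0.111240

Rounded to 4 decimal places: 0.1112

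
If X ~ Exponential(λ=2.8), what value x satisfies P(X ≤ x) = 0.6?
0.3272

We have X ~ Exponential(λ=2.8).

We want to find x such that P(X ≤ x) = 0.6.

This is the 60th percentile, which means 60% of values fall below this point.

Using the inverse CDF (quantile function):
x = F⁻¹(0.6) = 0.3272

Verification: P(X ≤ 0.3272) = 0.6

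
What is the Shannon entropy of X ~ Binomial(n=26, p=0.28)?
2.2437 nats

We have X ~ Binomial(n=26, p=0.28).

The Shannon entropy measures the uncertainty or information content of the distribution.

For a Binomial distribution with n=26, p=0.28:
H(X) = 2.2437 nats

(In bits, this would be 3.2369 bits.)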